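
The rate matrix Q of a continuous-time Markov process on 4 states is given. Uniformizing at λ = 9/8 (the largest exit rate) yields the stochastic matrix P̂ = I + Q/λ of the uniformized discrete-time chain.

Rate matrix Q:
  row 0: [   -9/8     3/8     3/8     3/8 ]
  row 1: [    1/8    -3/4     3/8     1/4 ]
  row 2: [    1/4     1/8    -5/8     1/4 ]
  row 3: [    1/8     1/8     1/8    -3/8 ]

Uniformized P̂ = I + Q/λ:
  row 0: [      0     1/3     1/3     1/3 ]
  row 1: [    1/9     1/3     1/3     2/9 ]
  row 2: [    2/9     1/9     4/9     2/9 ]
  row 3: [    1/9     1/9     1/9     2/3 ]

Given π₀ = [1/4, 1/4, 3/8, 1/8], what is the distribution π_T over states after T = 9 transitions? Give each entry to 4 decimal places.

t=0: π = [0.2500, 0.2500, 0.3750, 0.1250]
t=1: π = [0.1250, 0.2222, 0.3472, 0.3056]
t=2: π = [0.1358, 0.1883, 0.3040, 0.3719]
t=3: π = [0.1298, 0.1831, 0.2845, 0.4026]
t=4: π = [0.1283, 0.1807, 0.2755, 0.4156]
t=5: π = [0.1275, 0.1798, 0.2716, 0.4212]
t=6: π = [0.1271, 0.1794, 0.2699, 0.4236]
t=7: π = [0.1270, 0.1792, 0.2692, 0.4246]
t=8: π = [0.1269, 0.1792, 0.2689, 0.4250]
t=9: π = [0.1269, 0.1791, 0.2688, 0.4252]

π = [0.1269, 0.1791, 0.2688, 0.4252]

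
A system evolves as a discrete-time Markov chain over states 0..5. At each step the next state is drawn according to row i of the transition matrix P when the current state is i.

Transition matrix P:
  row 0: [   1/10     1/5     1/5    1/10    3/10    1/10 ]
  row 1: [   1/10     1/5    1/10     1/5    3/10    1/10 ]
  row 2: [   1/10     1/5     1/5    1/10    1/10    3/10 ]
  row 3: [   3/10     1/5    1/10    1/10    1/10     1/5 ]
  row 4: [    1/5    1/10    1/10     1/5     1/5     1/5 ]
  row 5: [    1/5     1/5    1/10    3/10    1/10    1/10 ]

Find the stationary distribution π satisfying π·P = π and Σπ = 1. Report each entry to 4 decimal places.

π = [0.1689, 0.1811, 0.1299, 0.1694, 0.1889, 0.1618]

Balance equations π_j = Σ_i π_i·P[i][j]:
  π_0 = 1/10·π_0 + 1/10·π_1 + 1/10·π_2 + 3/10·π_3 + 1/5·π_4 + 1/5·π_5
  π_1 = 1/5·π_0 + 1/5·π_1 + 1/5·π_2 + 1/5·π_3 + 1/10·π_4 + 1/5·π_5
  π_2 = 1/5·π_0 + 1/10·π_1 + 1/5·π_2 + 1/10·π_3 + 1/10·π_4 + 1/10·π_5
  π_3 = 1/10·π_0 + 1/5·π_1 + 1/10·π_2 + 1/10·π_3 + 1/5·π_4 + 3/10·π_5
  π_4 = 3/10·π_0 + 3/10·π_1 + 1/10·π_2 + 1/10·π_3 + 1/5·π_4 + 1/10·π_5
  normalize: π_0 + π_1 + π_2 + π_3 + π_4 + π_5 = 1
Solving the linear system gives exactly π = [18953/112186, 10159/56093, 14571/112186, 9500/56093, 10596/56093, 9076/56093].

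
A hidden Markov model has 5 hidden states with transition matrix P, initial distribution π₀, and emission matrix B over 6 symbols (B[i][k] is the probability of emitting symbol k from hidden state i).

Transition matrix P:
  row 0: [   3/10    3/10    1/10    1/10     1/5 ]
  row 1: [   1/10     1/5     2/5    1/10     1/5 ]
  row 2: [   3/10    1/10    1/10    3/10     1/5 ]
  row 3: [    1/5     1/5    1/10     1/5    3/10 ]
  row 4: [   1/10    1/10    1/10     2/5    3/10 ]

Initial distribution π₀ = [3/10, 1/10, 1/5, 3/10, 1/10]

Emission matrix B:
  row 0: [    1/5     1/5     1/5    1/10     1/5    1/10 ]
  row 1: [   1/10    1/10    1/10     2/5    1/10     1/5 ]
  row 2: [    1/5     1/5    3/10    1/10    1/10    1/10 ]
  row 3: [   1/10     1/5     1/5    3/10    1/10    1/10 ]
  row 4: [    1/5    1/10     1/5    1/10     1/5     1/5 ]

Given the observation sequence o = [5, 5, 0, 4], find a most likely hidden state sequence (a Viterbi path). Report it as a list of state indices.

path = [0, 1, 2, 0]

t=0: δ = [3.000e-02, 2.000e-02, 2.000e-02, 3.000e-02, 2.000e-02]  (obs o_0=5)
t=1: δ = [9.000e-04, 1.800e-03, 8.000e-04, 8.000e-04, 1.800e-03]  ψ = [0, 0, 1, 4, 3]  (obs o_1=5)
t=2: δ = [5.400e-05, 3.600e-05, 1.440e-04, 7.200e-05, 1.080e-04]  ψ = [0, 1, 1, 4, 4]  (obs o_2=0)
t=3: δ = [8.640e-06, 1.620e-06, 1.440e-06, 4.320e-06, 6.480e-06]  ψ = [2, 0, 1, 2, 4]  (obs o_3=4)
backtrack: best end state = 0; path = [0, 1, 2, 0]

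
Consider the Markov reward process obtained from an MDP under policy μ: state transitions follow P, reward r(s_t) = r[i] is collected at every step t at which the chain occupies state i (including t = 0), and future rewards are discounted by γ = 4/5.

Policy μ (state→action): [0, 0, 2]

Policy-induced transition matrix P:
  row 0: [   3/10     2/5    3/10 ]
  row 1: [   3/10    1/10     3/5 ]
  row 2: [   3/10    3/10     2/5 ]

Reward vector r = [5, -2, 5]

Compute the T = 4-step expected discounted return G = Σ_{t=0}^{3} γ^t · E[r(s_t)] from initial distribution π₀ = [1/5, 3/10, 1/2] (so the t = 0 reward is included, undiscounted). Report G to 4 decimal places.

G = 8.9751

t=0: π = [0.2000, 0.3000, 0.5000], E[r] = 2.9000, γ^t·E[r] = 2.900000, running G = 2.900000
t=1: π = [0.3000, 0.2600, 0.4400], E[r] = 3.1800, γ^t·E[r] = 2.544000, running G = 5.444000
t=2: π = [0.3000, 0.2780, 0.4220], E[r] = 3.0540, γ^t·E[r] = 1.954560, running G = 7.398560
t=3: π = [0.3000, 0.2744, 0.4256], E[r] = 3.0792, γ^t·E[r] = 1.576550, running G = 8.975110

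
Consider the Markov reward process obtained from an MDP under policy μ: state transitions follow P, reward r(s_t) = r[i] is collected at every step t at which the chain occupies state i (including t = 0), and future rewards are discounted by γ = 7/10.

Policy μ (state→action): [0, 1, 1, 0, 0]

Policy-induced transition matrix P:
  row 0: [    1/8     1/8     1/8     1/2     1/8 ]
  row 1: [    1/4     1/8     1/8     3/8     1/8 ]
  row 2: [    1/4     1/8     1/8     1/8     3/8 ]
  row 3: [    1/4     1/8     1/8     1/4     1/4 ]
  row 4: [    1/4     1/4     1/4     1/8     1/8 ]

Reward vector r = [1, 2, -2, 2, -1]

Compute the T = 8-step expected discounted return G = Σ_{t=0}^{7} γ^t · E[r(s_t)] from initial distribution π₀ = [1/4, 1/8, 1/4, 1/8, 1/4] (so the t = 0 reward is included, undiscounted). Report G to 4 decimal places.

G = 1.2268

t=0: π = [0.2500, 0.1250, 0.2500, 0.1250, 0.2500], E[r] = 0.0000, γ^t·E[r] = 0.000000, running G = 0.000000
t=1: π = [0.2188, 0.1563, 0.1563, 0.2656, 0.2031], E[r] = 0.5469, γ^t·E[r] = 0.382813, running G = 0.382813
t=2: π = [0.2227, 0.1504, 0.1504, 0.2793, 0.1973], E[r] = 0.5840, γ^t·E[r] = 0.286152, running G = 0.668965
t=3: π = [0.2222, 0.1497, 0.1497, 0.2810, 0.1975], E[r] = 0.5867, γ^t·E[r] = 0.201228, running G = 0.870193
t=4: π = [0.2222, 0.1497, 0.1497, 0.2809, 0.1975], E[r] = 0.5864, γ^t·E[r] = 0.140794, running G = 1.010986
t=5: π = [0.2222, 0.1497, 0.1497, 0.2809, 0.1975], E[r] = 0.5864, γ^t·E[r] = 0.098560, running G = 1.109546
t=6: π = [0.2222, 0.1497, 0.1497, 0.2809, 0.1975], E[r] = 0.5864, γ^t·E[r] = 0.068992, running G = 1.178538
t=7: π = [0.2222, 0.1497, 0.1497, 0.2809, 0.1975], E[r] = 0.5864, γ^t·E[r] = 0.048294, running G = 1.226832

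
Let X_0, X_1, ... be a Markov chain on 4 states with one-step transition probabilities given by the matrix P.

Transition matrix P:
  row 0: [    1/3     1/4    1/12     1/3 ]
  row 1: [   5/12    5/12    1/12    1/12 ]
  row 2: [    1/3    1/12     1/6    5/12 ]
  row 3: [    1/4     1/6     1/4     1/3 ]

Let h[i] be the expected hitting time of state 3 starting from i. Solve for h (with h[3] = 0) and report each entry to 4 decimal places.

First-step conditioning: h[3] = 0; for i ≠ 3, h[i] = 1 + Σ_k P[i][k]·h[k].
  h[0] = 1 + 1/3·h[0] + 1/4·h[1] + 1/12·h[2]
  h[1] = 1 + 5/12·h[0] + 5/12·h[1] + 1/12·h[2]
  h[2] = 1 + 1/3·h[0] + 1/12·h[1] + 1/6·h[2]
Solving the 3×3 linear system over states ≠ 3 gives exactly h = [440/119, 572/119, 376/119, 0] (h[3] = 0 is the target).

h = [3.6975, 4.8067, 3.1597, 0.0000]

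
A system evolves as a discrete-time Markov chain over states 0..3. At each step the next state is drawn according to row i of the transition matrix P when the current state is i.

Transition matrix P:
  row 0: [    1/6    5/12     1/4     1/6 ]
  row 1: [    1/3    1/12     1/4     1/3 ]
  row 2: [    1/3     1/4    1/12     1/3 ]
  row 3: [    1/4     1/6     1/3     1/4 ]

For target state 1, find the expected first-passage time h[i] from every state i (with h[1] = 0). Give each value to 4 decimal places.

First-step conditioning: h[1] = 0; for i ≠ 1, h[i] = 1 + Σ_k P[i][k]·h[k].
  h[0] = 1 + 1/6·h[0] + 1/4·h[2] + 1/6·h[3]
  h[2] = 1 + 1/3·h[0] + 1/12·h[2] + 1/3·h[3]
  h[3] = 1 + 1/4·h[0] + 1/3·h[2] + 1/4·h[3]
Solving the 3×3 linear system over states ≠ 1 gives exactly h = [152/49, 0, 180/49, 4] (h[1] = 0 is the target).

h = [3.1020, 0.0000, 3.6735, 4.0000]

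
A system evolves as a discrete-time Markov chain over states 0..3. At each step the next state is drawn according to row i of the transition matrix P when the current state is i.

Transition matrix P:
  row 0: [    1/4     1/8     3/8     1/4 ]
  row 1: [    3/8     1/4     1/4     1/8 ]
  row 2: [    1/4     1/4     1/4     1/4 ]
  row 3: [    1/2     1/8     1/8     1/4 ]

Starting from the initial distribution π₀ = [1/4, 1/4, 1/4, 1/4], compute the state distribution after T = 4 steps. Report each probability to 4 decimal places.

π = [0.3295, 0.1804, 0.2627, 0.2274]

t=0: π = [0.2500, 0.2500, 0.2500, 0.2500]
t=1: π = [0.3438, 0.1875, 0.2500, 0.2188]
t=2: π = [0.3281, 0.1797, 0.2656, 0.2266]
t=3: π = [0.3291, 0.1807, 0.2627, 0.2275]
t=4: π = [0.3295, 0.1804, 0.2627, 0.2274]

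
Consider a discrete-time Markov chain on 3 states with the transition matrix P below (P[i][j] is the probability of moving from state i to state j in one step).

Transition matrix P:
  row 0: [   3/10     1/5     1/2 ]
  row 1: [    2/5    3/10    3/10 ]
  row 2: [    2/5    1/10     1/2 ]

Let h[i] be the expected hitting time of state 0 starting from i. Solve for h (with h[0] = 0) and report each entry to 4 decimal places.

First-step conditioning: h[0] = 0; for i ≠ 0, h[i] = 1 + Σ_k P[i][k]·h[k].
  h[1] = 1 + 3/10·h[1] + 3/10·h[2]
  h[2] = 1 + 1/10·h[1] + 1/2·h[2]
Solving the 2×2 linear system over states ≠ 0 gives exactly h = [0, 5/2, 5/2] (h[0] = 0 is the target).

h = [0.0000, 2.5000, 2.5000]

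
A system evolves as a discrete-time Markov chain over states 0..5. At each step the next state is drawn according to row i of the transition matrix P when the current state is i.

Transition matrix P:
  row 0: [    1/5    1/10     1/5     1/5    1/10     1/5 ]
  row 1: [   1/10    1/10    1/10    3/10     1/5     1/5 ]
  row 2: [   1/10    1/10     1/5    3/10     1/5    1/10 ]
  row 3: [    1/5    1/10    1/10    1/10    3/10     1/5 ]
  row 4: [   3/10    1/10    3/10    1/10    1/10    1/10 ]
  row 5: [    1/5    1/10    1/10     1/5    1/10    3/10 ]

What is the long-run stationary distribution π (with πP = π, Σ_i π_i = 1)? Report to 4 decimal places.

π = [0.1896, 0.1000, 0.1689, 0.1912, 0.1651, 0.1851]

Balance equations π_j = Σ_i π_i·P[i][j]:
  π_0 = 1/5·π_0 + 1/10·π_1 + 1/10·π_2 + 1/5·π_3 + 3/10·π_4 + 1/5·π_5
  π_1 = 1/10·π_0 + 1/10·π_1 + 1/10·π_2 + 1/10·π_3 + 1/10·π_4 + 1/10·π_5
  π_2 = 1/5·π_0 + 1/10·π_1 + 1/5·π_2 + 1/10·π_3 + 3/10·π_4 + 1/10·π_5
  π_3 = 1/5·π_0 + 3/10·π_1 + 3/10·π_2 + 1/10·π_3 + 1/10·π_4 + 1/5·π_5
  π_4 = 1/10·π_0 + 1/5·π_1 + 1/5·π_2 + 3/10·π_3 + 1/10·π_4 + 1/10·π_5
  normalize: π_0 + π_1 + π_2 + π_3 + π_4 + π_5 = 1
Solving the linear system gives exactly π = [2687/14170, 1/10, 2393/14170, 271/1417, 18/109, 2623/14170].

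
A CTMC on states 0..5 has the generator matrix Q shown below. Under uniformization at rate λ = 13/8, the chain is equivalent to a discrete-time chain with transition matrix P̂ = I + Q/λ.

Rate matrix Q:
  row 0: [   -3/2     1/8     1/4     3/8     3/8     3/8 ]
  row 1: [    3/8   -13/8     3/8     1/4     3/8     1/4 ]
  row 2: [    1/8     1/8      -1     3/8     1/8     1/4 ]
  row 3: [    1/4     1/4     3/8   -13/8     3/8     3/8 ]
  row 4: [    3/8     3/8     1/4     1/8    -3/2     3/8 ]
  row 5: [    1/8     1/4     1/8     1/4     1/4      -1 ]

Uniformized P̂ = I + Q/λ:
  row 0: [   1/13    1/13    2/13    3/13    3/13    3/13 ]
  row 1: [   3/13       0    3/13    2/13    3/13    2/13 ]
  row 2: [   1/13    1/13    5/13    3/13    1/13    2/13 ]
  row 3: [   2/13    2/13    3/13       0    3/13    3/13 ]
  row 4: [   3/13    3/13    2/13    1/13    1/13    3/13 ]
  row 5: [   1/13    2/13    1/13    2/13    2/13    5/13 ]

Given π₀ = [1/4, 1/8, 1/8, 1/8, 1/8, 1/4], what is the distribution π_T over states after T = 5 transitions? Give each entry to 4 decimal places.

π = [0.1309, 0.1216, 0.2022, 0.1451, 0.1568, 0.2433]

t=0: π = [0.2500, 0.1250, 0.1250, 0.1250, 0.1250, 0.2500]
t=1: π = [0.1250, 0.1154, 0.1827, 0.1538, 0.1731, 0.2500]
t=2: π = [0.1331, 0.1257, 0.1975, 0.1405, 0.1568, 0.2463]
t=3: π = [0.1312, 0.1211, 0.2010, 0.1456, 0.1573, 0.2438]
t=4: π = [0.1310, 0.1218, 0.2020, 0.1449, 0.1569, 0.2435]
t=5: π = [0.1309, 0.1216, 0.2022, 0.1451, 0.1568, 0.2433]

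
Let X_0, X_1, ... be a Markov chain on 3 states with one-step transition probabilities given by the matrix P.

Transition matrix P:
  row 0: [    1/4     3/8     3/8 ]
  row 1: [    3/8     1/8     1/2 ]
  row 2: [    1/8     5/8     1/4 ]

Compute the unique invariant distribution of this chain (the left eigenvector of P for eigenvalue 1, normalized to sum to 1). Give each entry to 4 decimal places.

π = [0.2500, 0.3750, 0.3750]

Balance equations π_j = Σ_i π_i·P[i][j]:
  π_0 = 1/4·π_0 + 3/8·π_1 + 1/8·π_2
  π_1 = 3/8·π_0 + 1/8·π_1 + 5/8·π_2
  normalize: π_0 + π_1 + π_2 = 1
Solving the linear system gives exactly π = [1/4, 3/8, 3/8].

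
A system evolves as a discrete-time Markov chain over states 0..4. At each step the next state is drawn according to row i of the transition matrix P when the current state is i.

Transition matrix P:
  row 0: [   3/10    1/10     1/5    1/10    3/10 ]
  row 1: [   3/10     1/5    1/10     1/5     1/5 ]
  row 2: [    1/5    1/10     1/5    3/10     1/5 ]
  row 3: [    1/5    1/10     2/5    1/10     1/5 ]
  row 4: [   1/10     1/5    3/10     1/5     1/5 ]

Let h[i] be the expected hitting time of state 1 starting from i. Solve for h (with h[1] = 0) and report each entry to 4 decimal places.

First-step conditioning: h[1] = 0; for i ≠ 1, h[i] = 1 + Σ_k P[i][k]·h[k].
  h[0] = 1 + 3/10·h[0] + 1/5·h[2] + 1/10·h[3] + 3/10·h[4]
  h[2] = 1 + 1/5·h[0] + 1/5·h[2] + 3/10·h[3] + 1/5·h[4]
  h[3] = 1 + 1/5·h[0] + 2/5·h[2] + 1/10·h[3] + 1/5·h[4]
  h[4] = 1 + 1/10·h[0] + 3/10·h[2] + 1/5·h[3] + 1/5·h[4]
Solving the 4×4 linear system over states ≠ 1 gives exactly h = [300/37, 0, 910/111, 910/111, 820/111] (h[1] = 0 is the target).

h = [8.1081, 0.0000, 8.1982, 8.1982, 7.3874]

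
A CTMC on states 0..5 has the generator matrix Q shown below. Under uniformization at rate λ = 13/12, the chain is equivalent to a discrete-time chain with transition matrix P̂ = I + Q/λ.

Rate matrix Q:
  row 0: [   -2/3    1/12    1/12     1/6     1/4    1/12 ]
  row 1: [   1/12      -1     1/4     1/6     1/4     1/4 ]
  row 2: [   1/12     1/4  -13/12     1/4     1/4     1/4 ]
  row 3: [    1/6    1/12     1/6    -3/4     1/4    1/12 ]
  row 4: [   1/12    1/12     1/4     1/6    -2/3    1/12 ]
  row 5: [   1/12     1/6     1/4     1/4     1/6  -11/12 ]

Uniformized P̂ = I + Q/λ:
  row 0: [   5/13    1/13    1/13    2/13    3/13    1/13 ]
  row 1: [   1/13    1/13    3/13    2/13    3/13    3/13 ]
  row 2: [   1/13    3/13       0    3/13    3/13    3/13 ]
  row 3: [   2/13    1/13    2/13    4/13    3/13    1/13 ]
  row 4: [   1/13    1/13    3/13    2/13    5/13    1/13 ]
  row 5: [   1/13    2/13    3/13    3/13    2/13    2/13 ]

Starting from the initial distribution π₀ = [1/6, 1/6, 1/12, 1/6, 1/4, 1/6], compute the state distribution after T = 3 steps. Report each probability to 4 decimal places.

t=0: π = [0.1667, 0.1667, 0.0833, 0.1667, 0.2500, 0.1667]
t=1: π = [0.1410, 0.1026, 0.1731, 0.1987, 0.2564, 0.1282]
t=2: π = [0.1356, 0.1134, 0.1538, 0.2076, 0.2604, 0.1292]
t=3: π = [0.1346, 0.1105, 0.1584, 0.2076, 0.2609, 0.1280]

π = [0.1346, 0.1105, 0.1584, 0.2076, 0.2609, 0.1280]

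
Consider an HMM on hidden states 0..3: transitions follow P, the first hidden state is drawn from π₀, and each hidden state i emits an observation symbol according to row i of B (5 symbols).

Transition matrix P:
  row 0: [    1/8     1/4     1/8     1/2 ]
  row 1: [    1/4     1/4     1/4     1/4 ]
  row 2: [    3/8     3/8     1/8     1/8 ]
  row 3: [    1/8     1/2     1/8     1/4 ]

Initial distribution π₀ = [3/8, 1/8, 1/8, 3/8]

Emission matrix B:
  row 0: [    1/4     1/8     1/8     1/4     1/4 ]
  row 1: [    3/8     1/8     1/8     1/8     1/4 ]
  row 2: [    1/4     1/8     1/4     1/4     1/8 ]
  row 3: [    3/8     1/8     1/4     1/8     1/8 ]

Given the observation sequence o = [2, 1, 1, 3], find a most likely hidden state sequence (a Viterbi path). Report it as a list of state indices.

path = [3, 1, 2, 0]

t=0: δ = [4.688e-02, 1.562e-02, 3.125e-02, 9.375e-02]  (obs o_0=2)
t=1: δ = [1.465e-03, 5.859e-03, 1.465e-03, 2.930e-03]  ψ = [2, 3, 3, 0]  (obs o_1=1)
t=2: δ = [1.831e-04, 1.831e-04, 1.831e-04, 1.831e-04]  ψ = [1, 1, 1, 1]  (obs o_2=1)
t=3: δ = [1.717e-05, 1.144e-05, 1.144e-05, 1.144e-05]  ψ = [2, 3, 1, 0]  (obs o_3=3)
backtrack: best end state = 0; path = [3, 1, 2, 0]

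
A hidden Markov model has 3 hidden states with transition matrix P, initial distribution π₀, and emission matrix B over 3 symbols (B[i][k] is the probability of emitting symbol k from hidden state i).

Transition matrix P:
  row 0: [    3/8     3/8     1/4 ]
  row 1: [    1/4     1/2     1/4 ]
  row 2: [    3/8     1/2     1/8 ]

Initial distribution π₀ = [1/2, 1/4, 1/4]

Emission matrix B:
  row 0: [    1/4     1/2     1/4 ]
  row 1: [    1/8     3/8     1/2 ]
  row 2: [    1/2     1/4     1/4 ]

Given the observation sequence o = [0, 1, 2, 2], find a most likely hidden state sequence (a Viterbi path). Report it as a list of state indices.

path = [2, 1, 1, 1]

t=0: δ = [1.250e-01, 3.125e-02, 1.250e-01]  (obs o_0=0)
t=1: δ = [2.344e-02, 2.344e-02, 7.812e-03]  ψ = [0, 2, 0]  (obs o_1=1)
t=2: δ = [2.197e-03, 5.859e-03, 1.465e-03]  ψ = [0, 1, 0]  (obs o_2=2)
t=3: δ = [3.662e-04, 1.465e-03, 3.662e-04]  ψ = [1, 1, 1]  (obs o_3=2)
backtrack: best end state = 1; path = [2, 1, 1, 1]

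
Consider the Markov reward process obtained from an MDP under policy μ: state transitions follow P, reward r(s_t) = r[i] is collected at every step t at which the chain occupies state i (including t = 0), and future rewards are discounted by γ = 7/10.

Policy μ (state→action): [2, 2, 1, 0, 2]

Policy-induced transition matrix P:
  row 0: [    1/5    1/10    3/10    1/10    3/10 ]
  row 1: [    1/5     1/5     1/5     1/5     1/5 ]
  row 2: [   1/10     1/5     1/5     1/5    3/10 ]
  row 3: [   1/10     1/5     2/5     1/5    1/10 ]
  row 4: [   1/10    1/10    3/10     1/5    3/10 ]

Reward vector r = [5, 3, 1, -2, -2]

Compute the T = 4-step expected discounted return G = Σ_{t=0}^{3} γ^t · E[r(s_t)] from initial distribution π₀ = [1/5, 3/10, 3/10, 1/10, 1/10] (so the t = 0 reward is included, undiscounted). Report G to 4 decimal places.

t=0: π = [0.2000, 0.3000, 0.3000, 0.1000, 0.1000], E[r] = 1.8000, γ^t·E[r] = 1.800000, running G = 1.800000
t=1: π = [0.1500, 0.1700, 0.2500, 0.1800, 0.2500], E[r] = 0.6500, γ^t·E[r] = 0.455000, running G = 2.255000
t=2: π = [0.1320, 0.1600, 0.2760, 0.1850, 0.2470], E[r] = 0.5520, γ^t·E[r] = 0.270480, running G = 2.525480
t=3: π = [0.1292, 0.1621, 0.2749, 0.1868, 0.2470], E[r] = 0.5396, γ^t·E[r] = 0.185083, running G = 2.710563

G = 2.7106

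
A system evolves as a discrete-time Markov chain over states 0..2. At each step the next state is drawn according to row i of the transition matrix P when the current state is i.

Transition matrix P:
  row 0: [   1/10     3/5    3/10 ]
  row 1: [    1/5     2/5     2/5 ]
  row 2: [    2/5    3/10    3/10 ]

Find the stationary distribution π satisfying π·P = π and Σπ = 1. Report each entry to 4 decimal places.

π = [0.2439, 0.4146, 0.3415]

Balance equations π_j = Σ_i π_i·P[i][j]:
  π_0 = 1/10·π_0 + 1/5·π_1 + 2/5·π_2
  π_1 = 3/5·π_0 + 2/5·π_1 + 3/10·π_2
  normalize: π_0 + π_1 + π_2 = 1
Solving the linear system gives exactly π = [10/41, 17/41, 14/41].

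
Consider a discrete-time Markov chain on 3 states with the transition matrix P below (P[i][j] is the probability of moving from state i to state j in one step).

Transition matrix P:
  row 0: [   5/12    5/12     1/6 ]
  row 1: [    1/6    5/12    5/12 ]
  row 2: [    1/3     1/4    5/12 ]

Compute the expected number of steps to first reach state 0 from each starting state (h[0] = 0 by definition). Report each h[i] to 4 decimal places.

h = [0.0000, 4.2353, 3.5294]

First-step conditioning: h[0] = 0; for i ≠ 0, h[i] = 1 + Σ_k P[i][k]·h[k].
  h[1] = 1 + 5/12·h[1] + 5/12·h[2]
  h[2] = 1 + 1/4·h[1] + 5/12·h[2]
Solving the 2×2 linear system over states ≠ 0 gives exactly h = [0, 72/17, 60/17] (h[0] = 0 is the target).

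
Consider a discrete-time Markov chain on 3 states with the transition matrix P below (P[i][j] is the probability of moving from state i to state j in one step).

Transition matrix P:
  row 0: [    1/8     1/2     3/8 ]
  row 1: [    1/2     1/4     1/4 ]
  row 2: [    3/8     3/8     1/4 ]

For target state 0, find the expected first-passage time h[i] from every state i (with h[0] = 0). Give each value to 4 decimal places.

h = [0.0000, 2.1333, 2.4000]

First-step conditioning: h[0] = 0; for i ≠ 0, h[i] = 1 + Σ_k P[i][k]·h[k].
  h[1] = 1 + 1/4·h[1] + 1/4·h[2]
  h[2] = 1 + 3/8·h[1] + 1/4·h[2]
Solving the 2×2 linear system over states ≠ 0 gives exactly h = [0, 32/15, 12/5] (h[0] = 0 is the target).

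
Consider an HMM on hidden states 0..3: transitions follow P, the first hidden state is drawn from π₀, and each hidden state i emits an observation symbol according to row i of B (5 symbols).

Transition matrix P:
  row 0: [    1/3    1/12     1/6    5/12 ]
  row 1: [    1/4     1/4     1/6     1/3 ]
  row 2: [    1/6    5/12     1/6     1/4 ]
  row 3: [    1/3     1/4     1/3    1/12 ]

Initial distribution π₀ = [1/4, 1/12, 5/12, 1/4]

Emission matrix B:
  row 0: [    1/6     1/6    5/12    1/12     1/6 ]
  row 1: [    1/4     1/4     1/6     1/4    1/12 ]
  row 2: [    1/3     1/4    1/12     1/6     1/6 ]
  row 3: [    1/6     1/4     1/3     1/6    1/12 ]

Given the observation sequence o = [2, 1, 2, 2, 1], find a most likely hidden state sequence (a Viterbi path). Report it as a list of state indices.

path = [0, 3, 0, 0, 3]

t=0: δ = [1.042e-01, 1.389e-02, 3.472e-02, 8.333e-02]  (obs o_0=2)
t=1: δ = [5.787e-03, 5.208e-03, 6.944e-03, 1.085e-02]  ψ = [0, 3, 3, 0]  (obs o_1=1)
t=2: δ = [1.507e-03, 4.823e-04, 3.014e-04, 8.038e-04]  ψ = [3, 2, 3, 0]  (obs o_2=2)
t=3: δ = [2.093e-04, 3.349e-05, 2.233e-05, 2.093e-04]  ψ = [0, 3, 3, 0]  (obs o_3=2)
t=4: δ = [1.163e-05, 1.308e-05, 1.744e-05, 2.180e-05]  ψ = [0, 3, 3, 0]  (obs o_4=1)
backtrack: best end state = 3; path = [0, 3, 0, 0, 3]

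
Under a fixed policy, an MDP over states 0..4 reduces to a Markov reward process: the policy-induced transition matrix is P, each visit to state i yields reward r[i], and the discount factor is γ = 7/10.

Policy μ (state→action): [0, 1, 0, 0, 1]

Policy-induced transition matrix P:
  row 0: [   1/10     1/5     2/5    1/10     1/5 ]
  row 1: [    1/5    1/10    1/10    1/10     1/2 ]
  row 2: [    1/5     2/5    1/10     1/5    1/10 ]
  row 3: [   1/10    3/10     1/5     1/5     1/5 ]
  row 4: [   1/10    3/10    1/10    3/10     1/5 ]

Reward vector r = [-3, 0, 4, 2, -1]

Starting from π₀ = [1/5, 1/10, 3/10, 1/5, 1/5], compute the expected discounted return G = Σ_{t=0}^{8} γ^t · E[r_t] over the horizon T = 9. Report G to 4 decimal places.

t=0: π = [0.2000, 0.1000, 0.3000, 0.2000, 0.2000], E[r] = 0.8000, γ^t·E[r] = 0.800000, running G = 0.800000
t=1: π = [0.1400, 0.2900, 0.1800, 0.1900, 0.2000], E[r] = 0.4800, γ^t·E[r] = 0.336000, running G = 1.136000
t=2: π = [0.1470, 0.2460, 0.1610, 0.1770, 0.2690], E[r] = 0.2880, γ^t·E[r] = 0.141120, running G = 1.277120
t=3: π = [0.1407, 0.2522, 0.1618, 0.1876, 0.2577], E[r] = 0.3426, γ^t·E[r] = 0.117512, running G = 1.394632
t=4: π = [0.1414, 0.2517, 0.1610, 0.1865, 0.2595], E[r] = 0.3332, γ^t·E[r] = 0.079992, running G = 1.474624
t=5: π = [0.1413, 0.2516, 0.1611, 0.1866, 0.2594], E[r] = 0.3344, γ^t·E[r] = 0.056196, running G = 1.530819
t=6: π = [0.1413, 0.2517, 0.1610, 0.1867, 0.2594], E[r] = 0.3343, γ^t·E[r] = 0.039329, running G = 1.570148
t=7: π = [0.1413, 0.2516, 0.1610, 0.1866, 0.2594], E[r] = 0.3343, γ^t·E[r] = 0.027529, running G = 1.597677
t=8: π = [0.1413, 0.2516, 0.1610, 0.1866, 0.2594], E[r] = 0.3343, γ^t·E[r] = 0.019271, running G = 1.616947

G = 1.6169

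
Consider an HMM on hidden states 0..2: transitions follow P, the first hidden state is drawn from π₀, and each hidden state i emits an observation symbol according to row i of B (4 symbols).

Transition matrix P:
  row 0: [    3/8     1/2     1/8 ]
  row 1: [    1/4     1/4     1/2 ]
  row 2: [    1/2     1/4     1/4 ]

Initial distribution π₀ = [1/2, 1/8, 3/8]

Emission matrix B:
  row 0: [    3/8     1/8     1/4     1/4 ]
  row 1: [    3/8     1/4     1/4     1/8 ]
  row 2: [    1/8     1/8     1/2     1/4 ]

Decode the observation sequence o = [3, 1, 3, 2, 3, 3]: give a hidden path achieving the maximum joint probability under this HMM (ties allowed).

t=0: δ = [1.250e-01, 1.562e-02, 9.375e-02]  (obs o_0=3)
t=1: δ = [5.859e-03, 1.562e-02, 2.930e-03]  ψ = [0, 0, 2]  (obs o_1=1)
t=2: δ = [9.766e-04, 4.883e-04, 1.953e-03]  ψ = [1, 1, 1]  (obs o_2=3)
t=3: δ = [2.441e-04, 1.221e-04, 2.441e-04]  ψ = [2, 0, 2]  (obs o_3=2)
t=4: δ = [3.052e-05, 1.526e-05, 1.526e-05]  ψ = [2, 0, 1]  (obs o_4=3)
t=5: δ = [2.861e-06, 1.907e-06, 1.907e-06]  ψ = [0, 0, 1]  (obs o_5=3)
backtrack: best end state = 0; path = [0, 1, 2, 2, 0, 0]

path = [0, 1, 2, 2, 0, 0]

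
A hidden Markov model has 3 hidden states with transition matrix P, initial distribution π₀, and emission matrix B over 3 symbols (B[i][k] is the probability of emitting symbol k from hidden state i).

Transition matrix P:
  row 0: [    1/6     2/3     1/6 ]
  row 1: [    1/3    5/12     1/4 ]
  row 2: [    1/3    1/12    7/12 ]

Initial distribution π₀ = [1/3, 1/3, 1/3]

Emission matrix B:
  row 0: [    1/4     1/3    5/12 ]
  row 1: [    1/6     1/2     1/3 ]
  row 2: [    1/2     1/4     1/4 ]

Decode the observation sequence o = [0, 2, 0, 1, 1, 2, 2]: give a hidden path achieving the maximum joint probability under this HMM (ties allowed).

path = [2, 2, 2, 0, 1, 0, 1]

t=0: δ = [8.333e-02, 5.556e-02, 1.667e-01]  (obs o_0=0)
t=1: δ = [2.315e-02, 1.852e-02, 2.431e-02]  ψ = [2, 0, 2]  (obs o_1=2)
t=2: δ = [2.025e-03, 2.572e-03, 7.089e-03]  ψ = [2, 0, 2]  (obs o_2=0)
t=3: δ = [7.877e-04, 6.752e-04, 1.034e-03]  ψ = [2, 0, 2]  (obs o_3=1)
t=4: δ = [1.149e-04, 2.626e-04, 1.508e-04]  ψ = [2, 0, 2]  (obs o_4=1)
t=5: δ = [3.647e-05, 3.647e-05, 2.199e-05]  ψ = [1, 1, 2]  (obs o_5=2)
t=6: δ = [5.065e-06, 8.104e-06, 3.206e-06]  ψ = [1, 0, 2]  (obs o_6=2)
backtrack: best end state = 1; path = [2, 2, 2, 0, 1, 0, 1]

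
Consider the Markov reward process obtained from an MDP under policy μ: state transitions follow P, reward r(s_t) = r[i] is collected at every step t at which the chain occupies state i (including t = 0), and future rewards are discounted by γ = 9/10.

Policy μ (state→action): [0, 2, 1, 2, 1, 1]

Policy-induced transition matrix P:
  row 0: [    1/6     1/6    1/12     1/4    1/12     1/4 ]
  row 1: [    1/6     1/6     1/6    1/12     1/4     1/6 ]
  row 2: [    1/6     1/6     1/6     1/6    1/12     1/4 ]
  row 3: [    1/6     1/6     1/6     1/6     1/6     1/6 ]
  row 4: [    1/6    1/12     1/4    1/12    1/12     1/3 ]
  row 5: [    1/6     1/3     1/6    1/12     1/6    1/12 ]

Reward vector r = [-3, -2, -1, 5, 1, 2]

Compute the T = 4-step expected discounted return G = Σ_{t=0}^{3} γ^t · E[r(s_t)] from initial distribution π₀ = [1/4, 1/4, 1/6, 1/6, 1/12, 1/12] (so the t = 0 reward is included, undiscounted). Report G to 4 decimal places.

t=0: π = [0.2500, 0.2500, 0.1667, 0.1667, 0.0833, 0.0833], E[r] = -0.3333, γ^t·E[r] = -0.333333, running G = -0.333333
t=1: π = [0.1667, 0.1736, 0.1528, 0.1528, 0.1458, 0.2083], E[r] = 0.3264, γ^t·E[r] = 0.293750, running G = -0.039583
t=2: π = [0.1667, 0.1892, 0.1649, 0.1366, 0.1424, 0.2002], E[r] = 0.1823, γ^t·E[r] = 0.147656, running G = 0.108073
t=3: π = [0.1667, 0.1882, 0.1646, 0.1362, 0.1429, 0.2013], E[r] = 0.1858, γ^t·E[r] = 0.135457, running G = 0.243530

G = 0.2435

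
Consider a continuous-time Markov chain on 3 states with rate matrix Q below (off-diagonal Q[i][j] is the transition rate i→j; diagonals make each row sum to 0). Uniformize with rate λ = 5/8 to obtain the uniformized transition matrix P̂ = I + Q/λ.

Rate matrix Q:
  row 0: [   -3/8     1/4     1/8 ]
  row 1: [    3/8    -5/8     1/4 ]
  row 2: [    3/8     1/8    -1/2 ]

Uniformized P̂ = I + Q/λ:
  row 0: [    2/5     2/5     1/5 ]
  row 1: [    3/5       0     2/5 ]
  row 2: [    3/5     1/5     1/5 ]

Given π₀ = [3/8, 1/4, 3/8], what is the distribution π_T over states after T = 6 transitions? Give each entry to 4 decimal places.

t=0: π = [0.3750, 0.2500, 0.3750]
t=1: π = [0.5250, 0.2250, 0.2500]
t=2: π = [0.4950, 0.2600, 0.2450]
t=3: π = [0.5010, 0.2470, 0.2520]
t=4: π = [0.4998, 0.2508, 0.2494]
t=5: π = [0.5000, 0.2498, 0.2502]
t=6: π = [0.5000, 0.2500, 0.2500]

π = [0.5000, 0.2500, 0.2500]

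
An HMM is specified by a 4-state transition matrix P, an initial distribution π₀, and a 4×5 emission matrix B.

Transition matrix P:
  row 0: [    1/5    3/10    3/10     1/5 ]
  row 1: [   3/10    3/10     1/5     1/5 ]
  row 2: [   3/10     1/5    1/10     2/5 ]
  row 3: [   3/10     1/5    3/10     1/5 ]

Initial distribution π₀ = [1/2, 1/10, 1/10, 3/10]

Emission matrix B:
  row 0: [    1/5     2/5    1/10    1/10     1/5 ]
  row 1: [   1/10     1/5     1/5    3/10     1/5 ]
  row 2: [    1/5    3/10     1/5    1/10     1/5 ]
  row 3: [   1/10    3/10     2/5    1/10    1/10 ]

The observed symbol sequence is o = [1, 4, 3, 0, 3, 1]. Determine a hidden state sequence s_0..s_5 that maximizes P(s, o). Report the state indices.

t=0: δ = [2.000e-01, 2.000e-02, 3.000e-02, 9.000e-02]  (obs o_0=1)
t=1: δ = [8.000e-03, 1.200e-02, 1.200e-02, 4.000e-03]  ψ = [0, 0, 0, 0]  (obs o_1=4)
t=2: δ = [3.600e-04, 1.080e-03, 2.400e-04, 4.800e-04]  ψ = [1, 1, 0, 2]  (obs o_2=3)
t=3: δ = [6.480e-05, 3.240e-05, 4.320e-05, 2.160e-05]  ψ = [1, 1, 1, 1]  (obs o_3=0)
t=4: δ = [1.296e-06, 5.832e-06, 1.944e-06, 1.728e-06]  ψ = [0, 0, 0, 2]  (obs o_4=3)
t=5: δ = [6.998e-07, 3.499e-07, 3.499e-07, 3.499e-07]  ψ = [1, 1, 1, 1]  (obs o_5=1)
backtrack: best end state = 0; path = [0, 1, 1, 0, 1, 0]

path = [0, 1, 1, 0, 1, 0]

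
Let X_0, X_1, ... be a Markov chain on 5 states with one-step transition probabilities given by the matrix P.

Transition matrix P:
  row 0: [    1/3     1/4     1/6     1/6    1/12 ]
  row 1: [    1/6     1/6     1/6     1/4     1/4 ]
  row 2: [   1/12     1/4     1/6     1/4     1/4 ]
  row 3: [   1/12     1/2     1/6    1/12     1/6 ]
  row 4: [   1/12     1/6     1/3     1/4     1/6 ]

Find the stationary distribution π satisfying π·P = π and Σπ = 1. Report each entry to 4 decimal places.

π = [0.1403, 0.2630, 0.1989, 0.2043, 0.1935]

Balance equations π_j = Σ_i π_i·P[i][j]:
  π_0 = 1/3·π_0 + 1/6·π_1 + 1/12·π_2 + 1/12·π_3 + 1/12·π_4
  π_1 = 1/4·π_0 + 1/6·π_1 + 1/4·π_2 + 1/2·π_3 + 1/6·π_4
  π_2 = 1/6·π_0 + 1/6·π_1 + 1/6·π_2 + 1/6·π_3 + 1/3·π_4
  π_3 = 1/6·π_0 + 1/4·π_1 + 1/4·π_2 + 1/12·π_3 + 1/4·π_4
  normalize: π_0 + π_1 + π_2 + π_3 + π_4 = 1
Solving the linear system gives exactly π = [1495/10653, 934/3551, 2119/10653, 2176/10653, 687/3551].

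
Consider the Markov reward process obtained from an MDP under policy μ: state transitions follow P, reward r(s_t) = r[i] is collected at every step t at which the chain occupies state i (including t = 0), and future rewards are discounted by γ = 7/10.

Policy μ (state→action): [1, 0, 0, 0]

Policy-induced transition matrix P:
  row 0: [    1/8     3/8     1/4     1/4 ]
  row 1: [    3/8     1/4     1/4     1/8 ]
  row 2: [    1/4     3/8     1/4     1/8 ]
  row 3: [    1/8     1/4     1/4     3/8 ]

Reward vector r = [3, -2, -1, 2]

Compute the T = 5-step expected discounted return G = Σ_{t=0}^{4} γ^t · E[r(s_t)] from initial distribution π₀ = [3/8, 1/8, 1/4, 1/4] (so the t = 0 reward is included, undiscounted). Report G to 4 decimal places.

G = 1.4846

t=0: π = [0.3750, 0.1250, 0.2500, 0.2500], E[r] = 1.1250, γ^t·E[r] = 1.125000, running G = 1.125000
t=1: π = [0.1875, 0.3281, 0.2500, 0.2344], E[r] = 0.1250, γ^t·E[r] = 0.087500, running G = 1.212500
t=2: π = [0.2383, 0.3047, 0.2500, 0.2070], E[r] = 0.2695, γ^t·E[r] = 0.132070, running G = 1.344570
t=3: π = [0.2324, 0.3110, 0.2500, 0.2065], E[r] = 0.2383, γ^t·E[r] = 0.081730, running G = 1.426301
t=4: π = [0.2340, 0.3103, 0.2500, 0.2057], E[r] = 0.2428, γ^t·E[r] = 0.058296, running G = 1.484597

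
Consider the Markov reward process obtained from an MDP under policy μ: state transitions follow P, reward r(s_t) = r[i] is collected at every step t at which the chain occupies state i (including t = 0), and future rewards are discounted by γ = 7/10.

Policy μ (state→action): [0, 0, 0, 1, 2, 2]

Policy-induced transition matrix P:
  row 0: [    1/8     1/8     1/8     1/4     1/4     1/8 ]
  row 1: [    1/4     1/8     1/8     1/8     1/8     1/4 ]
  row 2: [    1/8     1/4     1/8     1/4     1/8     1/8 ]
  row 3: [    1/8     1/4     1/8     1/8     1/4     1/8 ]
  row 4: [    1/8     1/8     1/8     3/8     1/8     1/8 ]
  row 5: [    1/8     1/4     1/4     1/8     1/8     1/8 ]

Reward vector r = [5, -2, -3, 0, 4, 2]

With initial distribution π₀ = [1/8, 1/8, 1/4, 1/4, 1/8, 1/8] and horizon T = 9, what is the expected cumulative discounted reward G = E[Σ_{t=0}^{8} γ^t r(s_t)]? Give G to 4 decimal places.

G = 2.3369

t=0: π = [0.1250, 0.1250, 0.2500, 0.2500, 0.1250, 0.1250], E[r] = 0.3750, γ^t·E[r] = 0.375000, running G = 0.375000
t=1: π = [0.1406, 0.2031, 0.1406, 0.2031, 0.1719, 0.1406], E[r] = 0.8438, γ^t·E[r] = 0.590625, running G = 0.965625
t=2: π = [0.1504, 0.1855, 0.1426, 0.2031, 0.1680, 0.1504], E[r] = 0.9258, γ^t·E[r] = 0.453633, running G = 1.419258
t=3: π = [0.1482, 0.1870, 0.1438, 0.2036, 0.1692, 0.1482], E[r] = 0.9087, γ^t·E[r] = 0.311681, running G = 1.730939
t=4: π = [0.1484, 0.1870, 0.1435, 0.2038, 0.1690, 0.1484], E[r] = 0.9101, γ^t·E[r] = 0.218507, running G = 1.949445
t=5: π = [0.1484, 0.1870, 0.1435, 0.2037, 0.1690, 0.1484], E[r] = 0.9101, γ^t·E[r] = 0.152961, running G = 2.102406
t=6: π = [0.1484, 0.1870, 0.1435, 0.2037, 0.1690, 0.1484], E[r] = 0.9101, γ^t·E[r] = 0.107071, running G = 2.209478
t=7: π = [0.1484, 0.1870, 0.1435, 0.2037, 0.1690, 0.1484], E[r] = 0.9101, γ^t·E[r] = 0.074950, running G = 2.284428
t=8: π = [0.1484, 0.1870, 0.1435, 0.2037, 0.1690, 0.1484], E[r] = 0.9101, γ^t·E[r] = 0.052465, running G = 2.336893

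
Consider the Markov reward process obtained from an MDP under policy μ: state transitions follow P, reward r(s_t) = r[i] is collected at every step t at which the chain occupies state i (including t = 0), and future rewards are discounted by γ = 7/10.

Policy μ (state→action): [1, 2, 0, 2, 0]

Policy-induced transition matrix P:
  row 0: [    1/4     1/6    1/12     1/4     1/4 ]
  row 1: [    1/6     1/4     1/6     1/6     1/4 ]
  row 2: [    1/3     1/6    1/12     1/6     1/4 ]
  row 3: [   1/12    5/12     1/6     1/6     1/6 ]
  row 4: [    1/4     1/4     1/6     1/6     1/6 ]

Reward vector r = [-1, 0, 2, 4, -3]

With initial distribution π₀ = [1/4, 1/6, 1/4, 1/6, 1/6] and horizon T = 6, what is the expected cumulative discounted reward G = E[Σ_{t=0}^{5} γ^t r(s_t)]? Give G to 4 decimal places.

G = 0.6828

t=0: π = [0.2500, 0.1667, 0.2500, 0.1667, 0.1667], E[r] = 0.4167, γ^t·E[r] = 0.416667, running G = 0.416667
t=1: π = [0.2292, 0.2361, 0.1250, 0.1875, 0.2222], E[r] = 0.1042, γ^t·E[r] = 0.072917, running G = 0.489583
t=2: π = [0.2095, 0.2517, 0.1372, 0.1858, 0.2159], E[r] = 0.1603, γ^t·E[r] = 0.078547, running G = 0.568131
t=3: π = [0.2095, 0.2521, 0.1378, 0.1841, 0.2165], E[r] = 0.1530, γ^t·E[r] = 0.052469, running G = 0.620600
t=4: π = [0.2098, 0.2517, 0.1377, 0.1841, 0.2166], E[r] = 0.1523, γ^t·E[r] = 0.036574, running G = 0.657174
t=5: π = [0.2098, 0.2517, 0.1377, 0.1841, 0.2166], E[r] = 0.1524, γ^t·E[r] = 0.025611, running G = 0.682785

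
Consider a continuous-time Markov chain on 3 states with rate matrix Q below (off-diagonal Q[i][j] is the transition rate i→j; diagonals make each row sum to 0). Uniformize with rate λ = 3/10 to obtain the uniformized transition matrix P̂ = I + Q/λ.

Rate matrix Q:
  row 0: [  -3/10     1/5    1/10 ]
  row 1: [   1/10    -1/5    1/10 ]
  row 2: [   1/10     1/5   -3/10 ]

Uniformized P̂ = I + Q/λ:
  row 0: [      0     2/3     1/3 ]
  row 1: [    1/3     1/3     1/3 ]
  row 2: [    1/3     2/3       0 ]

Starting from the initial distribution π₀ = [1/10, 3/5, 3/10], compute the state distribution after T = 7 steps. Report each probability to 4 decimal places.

π = [0.2501, 0.5000, 0.2500]

t=0: π = [0.1000, 0.6000, 0.3000]
t=1: π = [0.3000, 0.4667, 0.2333]
t=2: π = [0.2333, 0.5111, 0.2556]
t=3: π = [0.2556, 0.4963, 0.2481]
t=4: π = [0.2481, 0.5012, 0.2506]
t=5: π = [0.2506, 0.4996, 0.2498]
t=6: π = [0.2498, 0.5001, 0.2501]
t=7: π = [0.2501, 0.5000, 0.2500]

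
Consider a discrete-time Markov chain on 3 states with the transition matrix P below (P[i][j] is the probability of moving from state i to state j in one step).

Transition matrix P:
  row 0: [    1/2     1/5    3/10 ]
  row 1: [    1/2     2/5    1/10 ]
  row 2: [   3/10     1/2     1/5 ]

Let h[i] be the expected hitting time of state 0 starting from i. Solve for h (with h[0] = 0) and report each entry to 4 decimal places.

First-step conditioning: h[0] = 0; for i ≠ 0, h[i] = 1 + Σ_k P[i][k]·h[k].
  h[1] = 1 + 2/5·h[1] + 1/10·h[2]
  h[2] = 1 + 1/2·h[1] + 1/5·h[2]
Solving the 2×2 linear system over states ≠ 0 gives exactly h = [0, 90/43, 110/43] (h[0] = 0 is the target).

h = [0.0000, 2.0930, 2.5581]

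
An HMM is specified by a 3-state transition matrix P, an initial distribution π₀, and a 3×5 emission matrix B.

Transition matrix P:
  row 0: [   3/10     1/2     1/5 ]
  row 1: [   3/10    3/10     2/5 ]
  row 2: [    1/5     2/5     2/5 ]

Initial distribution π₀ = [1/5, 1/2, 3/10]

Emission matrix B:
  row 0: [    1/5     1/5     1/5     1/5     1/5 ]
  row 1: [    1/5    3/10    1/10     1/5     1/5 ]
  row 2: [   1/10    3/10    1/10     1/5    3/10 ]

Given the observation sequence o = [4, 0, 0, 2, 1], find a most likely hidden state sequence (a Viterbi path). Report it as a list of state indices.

path = [1, 0, 1, 0, 1]

t=0: δ = [4.000e-02, 1.000e-01, 9.000e-02]  (obs o_0=4)
t=1: δ = [6.000e-03, 7.200e-03, 4.000e-03]  ψ = [1, 2, 1]  (obs o_1=0)
t=2: δ = [4.320e-04, 6.000e-04, 2.880e-04]  ψ = [1, 0, 1]  (obs o_2=0)
t=3: δ = [3.600e-05, 2.160e-05, 2.400e-05]  ψ = [1, 0, 1]  (obs o_3=2)
t=4: δ = [2.160e-06, 5.400e-06, 2.880e-06]  ψ = [0, 0, 2]  (obs o_4=1)
backtrack: best end state = 1; path = [1, 0, 1, 0, 1]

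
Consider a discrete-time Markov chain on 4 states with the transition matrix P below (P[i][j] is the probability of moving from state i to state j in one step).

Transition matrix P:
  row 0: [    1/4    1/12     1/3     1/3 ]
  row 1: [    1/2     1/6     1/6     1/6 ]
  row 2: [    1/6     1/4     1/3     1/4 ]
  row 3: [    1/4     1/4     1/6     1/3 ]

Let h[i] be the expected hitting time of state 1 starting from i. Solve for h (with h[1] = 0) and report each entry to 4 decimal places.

First-step conditioning: h[1] = 0; for i ≠ 1, h[i] = 1 + Σ_k P[i][k]·h[k].
  h[0] = 1 + 1/4·h[0] + 1/3·h[2] + 1/3·h[3]
  h[2] = 1 + 1/6·h[0] + 1/3·h[2] + 1/4·h[3]
  h[3] = 1 + 1/4·h[0] + 1/6·h[2] + 1/3·h[3]
Solving the 3×3 linear system over states ≠ 1 gives exactly h = [852/155, 0, 144/31, 732/155] (h[1] = 0 is the target).

h = [5.4968, 0.0000, 4.6452, 4.7226]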